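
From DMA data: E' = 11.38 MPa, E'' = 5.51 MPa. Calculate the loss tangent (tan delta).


tan delta = E'' / E'
= 5.51 / 11.38
= 0.4842

tan delta = 0.4842


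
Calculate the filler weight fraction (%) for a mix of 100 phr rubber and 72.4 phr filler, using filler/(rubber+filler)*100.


Filler % = filler / (rubber + filler) * 100
= 72.4 / (100 + 72.4) * 100
= 72.4 / 172.4 * 100
= 42.0%

42.0%


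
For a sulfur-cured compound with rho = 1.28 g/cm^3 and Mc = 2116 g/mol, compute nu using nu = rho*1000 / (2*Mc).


nu = rho * 1000 / (2 * Mc)
nu = 1.28 * 1000 / (2 * 2116)
nu = 1280.0 / 4232
nu = 0.3025 mol/L

0.3025 mol/L


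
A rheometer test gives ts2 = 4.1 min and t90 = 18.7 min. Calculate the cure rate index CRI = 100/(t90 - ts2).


CRI = 100 / (t90 - ts2)
= 100 / (18.7 - 4.1)
= 100 / 14.6
= 6.85 min^-1

6.85 min^-1


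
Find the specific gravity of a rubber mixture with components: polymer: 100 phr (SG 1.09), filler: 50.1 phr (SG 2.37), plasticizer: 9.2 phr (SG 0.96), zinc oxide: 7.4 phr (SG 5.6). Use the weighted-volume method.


Sum of weights = 166.7
Volume contributions:
  polymer: 100/1.09 = 91.7431
  filler: 50.1/2.37 = 21.1392
  plasticizer: 9.2/0.96 = 9.5833
  zinc oxide: 7.4/5.6 = 1.3214
Sum of volumes = 123.7871
SG = 166.7 / 123.7871 = 1.347

SG = 1.347


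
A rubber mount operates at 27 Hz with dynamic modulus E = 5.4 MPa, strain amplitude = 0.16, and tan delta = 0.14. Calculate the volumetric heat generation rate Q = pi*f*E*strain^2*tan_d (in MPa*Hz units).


Q = pi * f * E * strain^2 * tan_d
= pi * 27 * 5.4 * 0.16^2 * 0.14
= pi * 27 * 5.4 * 0.0256 * 0.14
= 1.6416

Q = 1.6416


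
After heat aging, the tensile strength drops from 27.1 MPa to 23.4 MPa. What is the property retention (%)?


Retention = aged / original * 100
= 23.4 / 27.1 * 100
= 86.3%

86.3%


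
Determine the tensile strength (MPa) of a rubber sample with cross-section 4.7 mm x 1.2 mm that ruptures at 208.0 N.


Area = width * thickness = 4.7 * 1.2 = 5.64 mm^2
TS = force / area = 208.0 / 5.64 = 36.88 MPa

36.88 MPa


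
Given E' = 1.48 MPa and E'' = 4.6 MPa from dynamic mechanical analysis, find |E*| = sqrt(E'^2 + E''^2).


|E*| = sqrt(E'^2 + E''^2)
= sqrt(1.48^2 + 4.6^2)
= sqrt(2.1904 + 21.1600)
= 4.832 MPa

4.832 MPa


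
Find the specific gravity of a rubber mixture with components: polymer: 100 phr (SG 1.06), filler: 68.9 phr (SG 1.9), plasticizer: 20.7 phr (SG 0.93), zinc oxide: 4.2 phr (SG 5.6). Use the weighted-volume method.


Sum of weights = 193.8
Volume contributions:
  polymer: 100/1.06 = 94.3396
  filler: 68.9/1.9 = 36.2632
  plasticizer: 20.7/0.93 = 22.2581
  zinc oxide: 4.2/5.6 = 0.7500
Sum of volumes = 153.6108
SG = 193.8 / 153.6108 = 1.262

SG = 1.262


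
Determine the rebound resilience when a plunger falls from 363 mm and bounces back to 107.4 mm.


Resilience = h_rebound / h_drop * 100
= 107.4 / 363 * 100
= 29.6%

29.6%


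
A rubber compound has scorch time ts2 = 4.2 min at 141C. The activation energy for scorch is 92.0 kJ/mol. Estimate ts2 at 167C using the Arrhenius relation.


Convert temperatures: T1 = 141 + 273.15 = 414.15 K, T2 = 167 + 273.15 = 440.15 K
ts2_new = 4.2 * exp(92000 / 8.314 * (1/440.15 - 1/414.15))
1/T2 - 1/T1 = -1.4263e-04
ts2_new = 0.87 min

0.87 min


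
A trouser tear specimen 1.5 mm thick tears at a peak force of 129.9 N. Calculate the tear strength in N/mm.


Tear strength = force / thickness
= 129.9 / 1.5
= 86.6 N/mm

86.6 N/mm


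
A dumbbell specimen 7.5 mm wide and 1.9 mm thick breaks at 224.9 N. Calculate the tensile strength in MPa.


Area = width * thickness = 7.5 * 1.9 = 14.25 mm^2
TS = force / area = 224.9 / 14.25 = 15.78 MPa

15.78 MPa


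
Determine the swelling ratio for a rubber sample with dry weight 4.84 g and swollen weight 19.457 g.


Q = W_swollen / W_dry
Q = 19.457 / 4.84
Q = 4.02

Q = 4.02


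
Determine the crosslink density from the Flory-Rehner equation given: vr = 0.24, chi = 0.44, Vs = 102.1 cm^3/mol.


ln(1 - vr) = ln(1 - 0.24) = -0.2744
Numerator = -((-0.2744) + 0.24 + 0.44 * 0.24^2) = 0.0091
Denominator = 102.1 * (0.24^(1/3) - 0.24/2) = 51.1977
nu = 0.0091 / 51.1977 = 1.7760e-04 mol/cm^3

1.7760e-04 mol/cm^3


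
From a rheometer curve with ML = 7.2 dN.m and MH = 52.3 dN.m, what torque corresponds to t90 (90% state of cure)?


M90 = ML + 0.9 * (MH - ML)
M90 = 7.2 + 0.9 * (52.3 - 7.2)
M90 = 7.2 + 0.9 * 45.1
M90 = 47.79 dN.m

47.79 dN.m


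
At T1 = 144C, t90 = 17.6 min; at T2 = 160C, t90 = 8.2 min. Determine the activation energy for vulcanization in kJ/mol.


T1 = 417.15 K, T2 = 433.15 K
1/T1 - 1/T2 = 8.8550e-05
ln(t1/t2) = ln(17.6/8.2) = 0.7638
Ea = 8.314 * 0.7638 / 8.8550e-05 = 71710.0811 J/mol
Ea = 71.71 kJ/mol

71.71 kJ/mol


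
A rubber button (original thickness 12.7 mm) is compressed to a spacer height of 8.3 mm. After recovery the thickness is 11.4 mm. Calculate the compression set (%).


CS = (t0 - recovered) / (t0 - ts) * 100
= (12.7 - 11.4) / (12.7 - 8.3) * 100
= 1.3 / 4.4 * 100
= 29.5%

29.5%


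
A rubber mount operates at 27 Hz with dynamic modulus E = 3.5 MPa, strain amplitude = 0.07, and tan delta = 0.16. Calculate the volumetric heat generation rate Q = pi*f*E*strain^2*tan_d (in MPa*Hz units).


Q = pi * f * E * strain^2 * tan_d
= pi * 27 * 3.5 * 0.07^2 * 0.16
= pi * 27 * 3.5 * 0.0049 * 0.16
= 0.2328

Q = 0.2328


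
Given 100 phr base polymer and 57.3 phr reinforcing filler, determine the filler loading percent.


Filler % = filler / (rubber + filler) * 100
= 57.3 / (100 + 57.3) * 100
= 57.3 / 157.3 * 100
= 36.43%

36.43%


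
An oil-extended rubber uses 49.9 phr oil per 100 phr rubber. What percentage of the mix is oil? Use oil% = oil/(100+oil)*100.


Oil % = oil / (100 + oil) * 100
= 49.9 / (100 + 49.9) * 100
= 49.9 / 149.9 * 100
= 33.29%

33.29%


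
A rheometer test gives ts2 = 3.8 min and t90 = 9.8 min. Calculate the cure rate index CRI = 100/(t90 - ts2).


CRI = 100 / (t90 - ts2)
= 100 / (9.8 - 3.8)
= 100 / 6.0
= 16.67 min^-1

16.67 min^-1


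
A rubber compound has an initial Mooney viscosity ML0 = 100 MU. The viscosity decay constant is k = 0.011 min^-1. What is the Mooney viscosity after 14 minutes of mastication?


ML = ML0 * exp(-k * t)
ML = 100 * exp(-0.011 * 14)
ML = 100 * 0.8573
ML = 85.73 MU

85.73 MU


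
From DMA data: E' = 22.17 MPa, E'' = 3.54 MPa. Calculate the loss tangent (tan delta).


tan delta = E'' / E'
= 3.54 / 22.17
= 0.1597

tan delta = 0.1597


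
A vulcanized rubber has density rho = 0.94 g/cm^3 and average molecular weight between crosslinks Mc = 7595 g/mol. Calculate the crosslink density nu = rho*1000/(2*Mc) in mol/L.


nu = rho * 1000 / (2 * Mc)
nu = 0.94 * 1000 / (2 * 7595)
nu = 940.0 / 15190
nu = 0.0619 mol/L

0.0619 mol/L


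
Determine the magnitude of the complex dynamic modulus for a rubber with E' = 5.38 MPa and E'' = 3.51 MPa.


|E*| = sqrt(E'^2 + E''^2)
= sqrt(5.38^2 + 3.51^2)
= sqrt(28.9444 + 12.3201)
= 6.424 MPa

6.424 MPa


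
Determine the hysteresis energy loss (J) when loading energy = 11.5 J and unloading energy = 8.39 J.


Hysteresis loss = loading - unloading
= 11.5 - 8.39
= 3.11 J

3.11 J


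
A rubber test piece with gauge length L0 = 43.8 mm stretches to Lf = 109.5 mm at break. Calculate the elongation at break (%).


Elongation = (Lf - L0) / L0 * 100
= (109.5 - 43.8) / 43.8 * 100
= 65.7 / 43.8 * 100
= 150.0%

150.0%


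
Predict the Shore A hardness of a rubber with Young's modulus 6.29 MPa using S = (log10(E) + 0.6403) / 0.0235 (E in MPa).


log10(E) = 0.0235*S - 0.6403  =>  S = (log10(E) + 0.6403) / 0.0235
log10(6.29) = 0.798651
S = (0.798651 + 0.6403) / 0.0235 = 1.438951 / 0.0235
S = 61.2

Shore A = 61.2


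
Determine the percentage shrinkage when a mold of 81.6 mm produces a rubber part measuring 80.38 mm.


Shrinkage = (mold - part) / mold * 100
= (81.6 - 80.38) / 81.6 * 100
= 1.22 / 81.6 * 100
= 1.5%

1.5%


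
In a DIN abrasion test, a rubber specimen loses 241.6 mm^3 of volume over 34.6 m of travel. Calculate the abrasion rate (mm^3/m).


Rate = volume_loss / distance
= 241.6 / 34.6
= 6.983 mm^3/m

6.983 mm^3/m


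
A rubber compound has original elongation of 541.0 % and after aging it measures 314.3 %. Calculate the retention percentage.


Retention = aged / original * 100
= 314.3 / 541.0 * 100
= 58.1%

58.1%


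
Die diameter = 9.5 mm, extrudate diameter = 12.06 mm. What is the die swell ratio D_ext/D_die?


Die swell ratio = D_extrudate / D_die
= 12.06 / 9.5
= 1.269

Die swell = 1.269


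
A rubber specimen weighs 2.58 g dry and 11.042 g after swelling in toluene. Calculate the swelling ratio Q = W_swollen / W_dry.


Q = W_swollen / W_dry
Q = 11.042 / 2.58
Q = 4.28

Q = 4.28


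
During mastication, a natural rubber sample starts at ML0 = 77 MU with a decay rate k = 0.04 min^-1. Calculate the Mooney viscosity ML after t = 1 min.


ML = ML0 * exp(-k * t)
ML = 77 * exp(-0.04 * 1)
ML = 77 * 0.9608
ML = 73.98 MU

73.98 MU


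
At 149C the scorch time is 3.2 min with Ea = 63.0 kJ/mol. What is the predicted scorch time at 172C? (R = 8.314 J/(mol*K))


Convert temperatures: T1 = 149 + 273.15 = 422.15 K, T2 = 172 + 273.15 = 445.15 K
ts2_new = 3.2 * exp(63000 / 8.314 * (1/445.15 - 1/422.15))
1/T2 - 1/T1 = -1.2239e-04
ts2_new = 1.27 min

1.27 min


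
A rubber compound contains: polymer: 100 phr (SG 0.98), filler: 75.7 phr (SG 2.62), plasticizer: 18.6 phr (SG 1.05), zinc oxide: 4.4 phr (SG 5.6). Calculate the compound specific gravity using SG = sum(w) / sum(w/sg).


Sum of weights = 198.7
Volume contributions:
  polymer: 100/0.98 = 102.0408
  filler: 75.7/2.62 = 28.8931
  plasticizer: 18.6/1.05 = 17.7143
  zinc oxide: 4.4/5.6 = 0.7857
Sum of volumes = 149.4339
SG = 198.7 / 149.4339 = 1.33

SG = 1.33


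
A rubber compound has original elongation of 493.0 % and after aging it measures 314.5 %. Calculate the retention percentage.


Retention = aged / original * 100
= 314.5 / 493.0 * 100
= 63.8%

63.8%


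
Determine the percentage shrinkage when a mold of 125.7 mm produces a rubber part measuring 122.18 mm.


Shrinkage = (mold - part) / mold * 100
= (125.7 - 122.18) / 125.7 * 100
= 3.52 / 125.7 * 100
= 2.8%

2.8%


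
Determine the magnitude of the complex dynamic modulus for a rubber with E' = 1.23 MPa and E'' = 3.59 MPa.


|E*| = sqrt(E'^2 + E''^2)
= sqrt(1.23^2 + 3.59^2)
= sqrt(1.5129 + 12.8881)
= 3.795 MPa

3.795 MPa


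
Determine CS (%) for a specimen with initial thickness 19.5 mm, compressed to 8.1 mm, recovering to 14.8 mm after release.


CS = (t0 - recovered) / (t0 - ts) * 100
= (19.5 - 14.8) / (19.5 - 8.1) * 100
= 4.7 / 11.4 * 100
= 41.2%

41.2%


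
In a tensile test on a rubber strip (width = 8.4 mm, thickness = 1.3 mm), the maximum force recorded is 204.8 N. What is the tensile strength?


Area = width * thickness = 8.4 * 1.3 = 10.92 mm^2
TS = force / area = 204.8 / 10.92 = 18.75 MPa

18.75 MPa


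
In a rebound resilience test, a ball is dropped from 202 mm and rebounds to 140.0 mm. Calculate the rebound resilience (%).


Resilience = h_rebound / h_drop * 100
= 140.0 / 202 * 100
= 69.3%

69.3%


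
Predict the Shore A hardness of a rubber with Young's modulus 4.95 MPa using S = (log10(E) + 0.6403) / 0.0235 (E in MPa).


log10(E) = 0.0235*S - 0.6403  =>  S = (log10(E) + 0.6403) / 0.0235
log10(4.95) = 0.694605
S = (0.694605 + 0.6403) / 0.0235 = 1.334905 / 0.0235
S = 56.8

Shore A = 56.8


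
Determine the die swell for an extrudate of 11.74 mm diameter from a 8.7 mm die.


Die swell ratio = D_extrudate / D_die
= 11.74 / 8.7
= 1.349

Die swell = 1.349


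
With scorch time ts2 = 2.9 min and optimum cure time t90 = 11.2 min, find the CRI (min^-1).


CRI = 100 / (t90 - ts2)
= 100 / (11.2 - 2.9)
= 100 / 8.3
= 12.05 min^-1

12.05 min^-1


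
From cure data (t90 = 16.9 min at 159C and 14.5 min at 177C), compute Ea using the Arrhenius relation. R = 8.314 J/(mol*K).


T1 = 432.15 K, T2 = 450.15 K
1/T1 - 1/T2 = 9.2530e-05
ln(t1/t2) = ln(16.9/14.5) = 0.1532
Ea = 8.314 * 0.1532 / 9.2530e-05 = 13762.2279 J/mol
Ea = 13.76 kJ/mol

13.76 kJ/mol


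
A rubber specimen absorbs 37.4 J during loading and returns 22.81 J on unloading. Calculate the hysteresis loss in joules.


Hysteresis loss = loading - unloading
= 37.4 - 22.81
= 14.59 J

14.59 J


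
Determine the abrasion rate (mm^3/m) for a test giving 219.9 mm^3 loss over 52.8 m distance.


Rate = volume_loss / distance
= 219.9 / 52.8
= 4.165 mm^3/m

4.165 mm^3/m


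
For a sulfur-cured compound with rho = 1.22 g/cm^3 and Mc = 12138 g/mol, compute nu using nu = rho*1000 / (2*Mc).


nu = rho * 1000 / (2 * Mc)
nu = 1.22 * 1000 / (2 * 12138)
nu = 1220.0 / 24276
nu = 0.0503 mol/L

0.0503 mol/L


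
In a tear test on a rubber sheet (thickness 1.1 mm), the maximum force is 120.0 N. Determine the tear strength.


Tear strength = force / thickness
= 120.0 / 1.1
= 109.09 N/mm

109.09 N/mm


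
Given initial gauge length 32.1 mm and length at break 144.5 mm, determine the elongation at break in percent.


Elongation = (Lf - L0) / L0 * 100
= (144.5 - 32.1) / 32.1 * 100
= 112.4 / 32.1 * 100
= 350.2%

350.2%


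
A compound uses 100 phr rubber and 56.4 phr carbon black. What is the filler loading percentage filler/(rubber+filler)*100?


Filler % = filler / (rubber + filler) * 100
= 56.4 / (100 + 56.4) * 100
= 56.4 / 156.4 * 100
= 36.06%

36.06%


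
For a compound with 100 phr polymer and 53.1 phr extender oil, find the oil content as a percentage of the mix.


Oil % = oil / (100 + oil) * 100
= 53.1 / (100 + 53.1) * 100
= 53.1 / 153.1 * 100
= 34.68%

34.68%


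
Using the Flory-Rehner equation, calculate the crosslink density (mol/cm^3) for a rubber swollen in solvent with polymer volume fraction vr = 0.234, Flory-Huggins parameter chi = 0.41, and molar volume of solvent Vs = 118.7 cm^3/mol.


ln(1 - vr) = ln(1 - 0.234) = -0.2666
Numerator = -((-0.2666) + 0.234 + 0.41 * 0.234^2) = 0.0101
Denominator = 118.7 * (0.234^(1/3) - 0.234/2) = 59.2579
nu = 0.0101 / 59.2579 = 1.7083e-04 mol/cm^3

1.7083e-04 mol/cm^3


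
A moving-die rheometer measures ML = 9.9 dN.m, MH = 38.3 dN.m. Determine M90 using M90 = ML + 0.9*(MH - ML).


M90 = ML + 0.9 * (MH - ML)
M90 = 9.9 + 0.9 * (38.3 - 9.9)
M90 = 9.9 + 0.9 * 28.4
M90 = 35.46 dN.m

35.46 dN.m


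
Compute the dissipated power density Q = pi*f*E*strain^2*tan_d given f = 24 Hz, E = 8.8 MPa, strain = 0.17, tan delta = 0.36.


Q = pi * f * E * strain^2 * tan_d
= pi * 24 * 8.8 * 0.17^2 * 0.36
= pi * 24 * 8.8 * 0.0289 * 0.36
= 6.9031

Q = 6.9031


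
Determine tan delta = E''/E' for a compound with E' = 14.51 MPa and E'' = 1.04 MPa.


tan delta = E'' / E'
= 1.04 / 14.51
= 0.0717

tan delta = 0.0717


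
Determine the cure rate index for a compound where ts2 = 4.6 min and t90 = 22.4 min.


CRI = 100 / (t90 - ts2)
= 100 / (22.4 - 4.6)
= 100 / 17.8
= 5.62 min^-1

5.62 min^-1


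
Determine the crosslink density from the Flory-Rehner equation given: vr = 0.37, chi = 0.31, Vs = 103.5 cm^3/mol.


ln(1 - vr) = ln(1 - 0.37) = -0.4620
Numerator = -((-0.4620) + 0.37 + 0.31 * 0.37^2) = 0.0496
Denominator = 103.5 * (0.37^(1/3) - 0.37/2) = 55.1557
nu = 0.0496 / 55.1557 = 8.9921e-04 mol/cm^3

8.9921e-04 mol/cm^3


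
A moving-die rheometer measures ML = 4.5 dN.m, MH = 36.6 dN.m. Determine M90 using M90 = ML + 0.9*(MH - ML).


M90 = ML + 0.9 * (MH - ML)
M90 = 4.5 + 0.9 * (36.6 - 4.5)
M90 = 4.5 + 0.9 * 32.1
M90 = 33.39 dN.m

33.39 dN.m


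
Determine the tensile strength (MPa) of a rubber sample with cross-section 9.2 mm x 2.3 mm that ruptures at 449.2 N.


Area = width * thickness = 9.2 * 2.3 = 21.16 mm^2
TS = force / area = 449.2 / 21.16 = 21.23 MPa

21.23 MPa


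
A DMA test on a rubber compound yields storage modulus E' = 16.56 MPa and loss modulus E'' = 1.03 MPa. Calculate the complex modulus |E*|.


|E*| = sqrt(E'^2 + E''^2)
= sqrt(16.56^2 + 1.03^2)
= sqrt(274.2336 + 1.0609)
= 16.592 MPa

16.592 MPa


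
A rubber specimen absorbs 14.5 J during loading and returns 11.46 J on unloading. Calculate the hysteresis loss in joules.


Hysteresis loss = loading - unloading
= 14.5 - 11.46
= 3.04 J

3.04 J


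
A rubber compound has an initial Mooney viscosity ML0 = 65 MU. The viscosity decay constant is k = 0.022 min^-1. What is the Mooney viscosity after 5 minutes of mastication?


ML = ML0 * exp(-k * t)
ML = 65 * exp(-0.022 * 5)
ML = 65 * 0.8958
ML = 58.23 MU

58.23 MU


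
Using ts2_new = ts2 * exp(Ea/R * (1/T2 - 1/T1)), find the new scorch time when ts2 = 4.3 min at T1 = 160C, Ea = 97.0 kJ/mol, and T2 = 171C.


Convert temperatures: T1 = 160 + 273.15 = 433.15 K, T2 = 171 + 273.15 = 444.15 K
ts2_new = 4.3 * exp(97000 / 8.314 * (1/444.15 - 1/433.15))
1/T2 - 1/T1 = -5.7177e-05
ts2_new = 2.21 min

2.21 min


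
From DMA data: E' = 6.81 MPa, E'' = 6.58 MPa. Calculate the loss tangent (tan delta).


tan delta = E'' / E'
= 6.58 / 6.81
= 0.9662

tan delta = 0.9662


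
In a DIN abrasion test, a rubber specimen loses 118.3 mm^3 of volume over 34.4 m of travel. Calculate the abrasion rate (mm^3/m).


Rate = volume_loss / distance
= 118.3 / 34.4
= 3.439 mm^3/m

3.439 mm^3/m


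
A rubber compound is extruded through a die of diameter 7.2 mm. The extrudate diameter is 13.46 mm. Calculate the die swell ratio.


Die swell ratio = D_extrudate / D_die
= 13.46 / 7.2
= 1.869

Die swell = 1.869


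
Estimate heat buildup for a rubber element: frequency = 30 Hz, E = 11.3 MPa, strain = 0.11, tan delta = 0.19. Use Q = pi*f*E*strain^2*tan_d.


Q = pi * f * E * strain^2 * tan_d
= pi * 30 * 11.3 * 0.11^2 * 0.19
= pi * 30 * 11.3 * 0.0121 * 0.19
= 2.4484

Q = 2.4484


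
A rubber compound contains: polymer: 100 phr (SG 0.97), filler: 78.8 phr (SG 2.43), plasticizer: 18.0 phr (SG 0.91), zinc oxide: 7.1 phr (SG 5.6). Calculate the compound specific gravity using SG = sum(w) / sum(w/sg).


Sum of weights = 203.9
Volume contributions:
  polymer: 100/0.97 = 103.0928
  filler: 78.8/2.43 = 32.4280
  plasticizer: 18.0/0.91 = 19.7802
  zinc oxide: 7.1/5.6 = 1.2679
Sum of volumes = 156.5688
SG = 203.9 / 156.5688 = 1.302

SG = 1.302


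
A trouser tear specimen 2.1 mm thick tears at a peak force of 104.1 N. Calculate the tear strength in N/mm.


Tear strength = force / thickness
= 104.1 / 2.1
= 49.57 N/mm

49.57 N/mm


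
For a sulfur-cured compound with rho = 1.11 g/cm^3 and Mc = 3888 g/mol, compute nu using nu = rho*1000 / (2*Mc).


nu = rho * 1000 / (2 * Mc)
nu = 1.11 * 1000 / (2 * 3888)
nu = 1110.0 / 7776
nu = 0.1427 mol/L

0.1427 mol/L


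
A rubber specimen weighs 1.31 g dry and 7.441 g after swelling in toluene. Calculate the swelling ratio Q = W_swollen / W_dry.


Q = W_swollen / W_dry
Q = 7.441 / 1.31
Q = 5.68

Q = 5.68


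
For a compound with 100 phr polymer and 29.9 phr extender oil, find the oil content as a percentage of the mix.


Oil % = oil / (100 + oil) * 100
= 29.9 / (100 + 29.9) * 100
= 29.9 / 129.9 * 100
= 23.02%

23.02%


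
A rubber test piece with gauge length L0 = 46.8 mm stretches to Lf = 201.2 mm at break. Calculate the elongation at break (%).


Elongation = (Lf - L0) / L0 * 100
= (201.2 - 46.8) / 46.8 * 100
= 154.4 / 46.8 * 100
= 329.9%

329.9%


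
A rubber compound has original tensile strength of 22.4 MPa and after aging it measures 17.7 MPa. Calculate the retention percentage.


Retention = aged / original * 100
= 17.7 / 22.4 * 100
= 79.0%

79.0%


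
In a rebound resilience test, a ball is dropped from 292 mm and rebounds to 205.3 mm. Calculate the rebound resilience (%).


Resilience = h_rebound / h_drop * 100
= 205.3 / 292 * 100
= 70.3%

70.3%


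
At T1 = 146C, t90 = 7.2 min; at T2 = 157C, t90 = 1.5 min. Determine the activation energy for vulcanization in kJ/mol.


T1 = 419.15 K, T2 = 430.15 K
1/T1 - 1/T2 = 6.1010e-05
ln(t1/t2) = ln(7.2/1.5) = 1.5686
Ea = 8.314 * 1.5686 / 6.1010e-05 = 213758.4790 J/mol
Ea = 213.76 kJ/mol

213.76 kJ/mol


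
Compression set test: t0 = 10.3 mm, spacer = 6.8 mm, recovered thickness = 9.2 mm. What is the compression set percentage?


CS = (t0 - recovered) / (t0 - ts) * 100
= (10.3 - 9.2) / (10.3 - 6.8) * 100
= 1.1 / 3.5 * 100
= 31.4%

31.4%


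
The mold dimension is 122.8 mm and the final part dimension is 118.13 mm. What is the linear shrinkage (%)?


Shrinkage = (mold - part) / mold * 100
= (122.8 - 118.13) / 122.8 * 100
= 4.67 / 122.8 * 100
= 3.8%

3.8%


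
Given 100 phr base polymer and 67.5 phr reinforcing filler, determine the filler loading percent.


Filler % = filler / (rubber + filler) * 100
= 67.5 / (100 + 67.5) * 100
= 67.5 / 167.5 * 100
= 40.3%

40.3%


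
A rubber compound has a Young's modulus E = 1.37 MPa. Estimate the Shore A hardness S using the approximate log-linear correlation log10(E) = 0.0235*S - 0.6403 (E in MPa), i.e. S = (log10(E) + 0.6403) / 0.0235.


log10(E) = 0.0235*S - 0.6403  =>  S = (log10(E) + 0.6403) / 0.0235
log10(1.37) = 0.136721
S = (0.136721 + 0.6403) / 0.0235 = 0.777021 / 0.0235
S = 33.1

Shore A = 33.1


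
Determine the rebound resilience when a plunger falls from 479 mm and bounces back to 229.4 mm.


Resilience = h_rebound / h_drop * 100
= 229.4 / 479 * 100
= 47.9%

47.9%


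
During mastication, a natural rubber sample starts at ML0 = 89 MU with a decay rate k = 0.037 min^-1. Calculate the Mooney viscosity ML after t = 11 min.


ML = ML0 * exp(-k * t)
ML = 89 * exp(-0.037 * 11)
ML = 89 * 0.6656
ML = 59.24 MU

59.24 MU


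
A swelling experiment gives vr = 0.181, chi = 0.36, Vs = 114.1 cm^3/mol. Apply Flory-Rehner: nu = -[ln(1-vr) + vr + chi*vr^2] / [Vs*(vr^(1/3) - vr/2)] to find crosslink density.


ln(1 - vr) = ln(1 - 0.181) = -0.1997
Numerator = -((-0.1997) + 0.181 + 0.36 * 0.181^2) = 0.0069
Denominator = 114.1 * (0.181^(1/3) - 0.181/2) = 54.2164
nu = 0.0069 / 54.2164 = 1.2685e-04 mol/cm^3

1.2685e-04 mol/cm^3


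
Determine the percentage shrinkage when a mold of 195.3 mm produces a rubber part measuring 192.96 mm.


Shrinkage = (mold - part) / mold * 100
= (195.3 - 192.96) / 195.3 * 100
= 2.34 / 195.3 * 100
= 1.2%

1.2%


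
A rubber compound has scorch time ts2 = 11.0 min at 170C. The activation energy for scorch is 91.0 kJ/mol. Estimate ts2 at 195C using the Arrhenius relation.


Convert temperatures: T1 = 170 + 273.15 = 443.15 K, T2 = 195 + 273.15 = 468.15 K
ts2_new = 11.0 * exp(91000 / 8.314 * (1/468.15 - 1/443.15))
1/T2 - 1/T1 = -1.2050e-04
ts2_new = 2.94 min

2.94 min


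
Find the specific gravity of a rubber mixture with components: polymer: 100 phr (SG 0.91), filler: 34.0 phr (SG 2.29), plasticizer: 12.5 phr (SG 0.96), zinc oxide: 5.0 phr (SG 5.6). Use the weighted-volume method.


Sum of weights = 151.5
Volume contributions:
  polymer: 100/0.91 = 109.8901
  filler: 34.0/2.29 = 14.8472
  plasticizer: 12.5/0.96 = 13.0208
  zinc oxide: 5.0/5.6 = 0.8929
Sum of volumes = 138.6510
SG = 151.5 / 138.6510 = 1.093

SG = 1.093


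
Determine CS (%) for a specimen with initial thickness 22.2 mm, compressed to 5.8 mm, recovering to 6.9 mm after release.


CS = (t0 - recovered) / (t0 - ts) * 100
= (22.2 - 6.9) / (22.2 - 5.8) * 100
= 15.3 / 16.4 * 100
= 93.3%

93.3%


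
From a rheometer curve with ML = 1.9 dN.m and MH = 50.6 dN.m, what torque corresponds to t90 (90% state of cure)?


M90 = ML + 0.9 * (MH - ML)
M90 = 1.9 + 0.9 * (50.6 - 1.9)
M90 = 1.9 + 0.9 * 48.7
M90 = 45.73 dN.m

45.73 dN.m


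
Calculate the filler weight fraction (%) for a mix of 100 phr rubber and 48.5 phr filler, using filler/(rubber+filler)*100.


Filler % = filler / (rubber + filler) * 100
= 48.5 / (100 + 48.5) * 100
= 48.5 / 148.5 * 100
= 32.66%

32.66%


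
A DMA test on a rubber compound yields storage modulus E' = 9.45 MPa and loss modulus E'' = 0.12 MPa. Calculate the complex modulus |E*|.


|E*| = sqrt(E'^2 + E''^2)
= sqrt(9.45^2 + 0.12^2)
= sqrt(89.3025 + 0.0144)
= 9.451 MPa

9.451 MPa


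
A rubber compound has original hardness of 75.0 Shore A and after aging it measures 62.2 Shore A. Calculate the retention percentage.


Retention = aged / original * 100
= 62.2 / 75.0 * 100
= 82.9%

82.9%


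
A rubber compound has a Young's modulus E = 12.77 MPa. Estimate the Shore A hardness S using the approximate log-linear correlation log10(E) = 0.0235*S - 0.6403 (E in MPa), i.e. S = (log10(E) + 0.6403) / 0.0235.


log10(E) = 0.0235*S - 0.6403  =>  S = (log10(E) + 0.6403) / 0.0235
log10(12.77) = 1.106191
S = (1.106191 + 0.6403) / 0.0235 = 1.746491 / 0.0235
S = 74.3

Shore A = 74.3


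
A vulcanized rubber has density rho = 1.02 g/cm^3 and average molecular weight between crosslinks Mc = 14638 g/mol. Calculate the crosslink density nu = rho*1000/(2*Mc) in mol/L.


nu = rho * 1000 / (2 * Mc)
nu = 1.02 * 1000 / (2 * 14638)
nu = 1020.0 / 29276
nu = 0.0348 mol/L

0.0348 mol/L


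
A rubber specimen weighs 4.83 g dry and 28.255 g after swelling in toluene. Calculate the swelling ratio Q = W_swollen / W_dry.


Q = W_swollen / W_dry
Q = 28.255 / 4.83
Q = 5.85

Q = 5.85


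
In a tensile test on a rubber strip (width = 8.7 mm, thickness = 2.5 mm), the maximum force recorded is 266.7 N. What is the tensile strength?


Area = width * thickness = 8.7 * 2.5 = 21.75 mm^2
TS = force / area = 266.7 / 21.75 = 12.26 MPa

12.26 MPa


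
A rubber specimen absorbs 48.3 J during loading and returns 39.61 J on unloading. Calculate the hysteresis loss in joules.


Hysteresis loss = loading - unloading
= 48.3 - 39.61
= 8.69 J

8.69 J


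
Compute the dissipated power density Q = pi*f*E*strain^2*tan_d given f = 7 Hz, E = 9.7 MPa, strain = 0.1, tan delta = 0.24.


Q = pi * f * E * strain^2 * tan_d
= pi * 7 * 9.7 * 0.1^2 * 0.24
= pi * 7 * 9.7 * 0.0100 * 0.24
= 0.5120

Q = 0.5120


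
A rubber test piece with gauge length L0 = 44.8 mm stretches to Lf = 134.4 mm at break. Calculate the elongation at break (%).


Elongation = (Lf - L0) / L0 * 100
= (134.4 - 44.8) / 44.8 * 100
= 89.6 / 44.8 * 100
= 200.0%

200.0%


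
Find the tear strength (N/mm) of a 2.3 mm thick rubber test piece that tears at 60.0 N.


Tear strength = force / thickness
= 60.0 / 2.3
= 26.09 N/mm

26.09 N/mm


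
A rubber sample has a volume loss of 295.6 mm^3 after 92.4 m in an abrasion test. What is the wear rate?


Rate = volume_loss / distance
= 295.6 / 92.4
= 3.199 mm^3/m

3.199 mm^3/m


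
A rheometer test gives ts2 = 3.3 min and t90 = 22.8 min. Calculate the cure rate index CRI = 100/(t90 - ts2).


CRI = 100 / (t90 - ts2)
= 100 / (22.8 - 3.3)
= 100 / 19.5
= 5.13 min^-1

5.13 min^-1


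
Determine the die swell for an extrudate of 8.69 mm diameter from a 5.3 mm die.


Die swell ratio = D_extrudate / D_die
= 8.69 / 5.3
= 1.64

Die swell = 1.64


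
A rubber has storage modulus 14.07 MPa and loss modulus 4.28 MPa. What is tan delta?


tan delta = E'' / E'
= 4.28 / 14.07
= 0.3042

tan delta = 0.3042


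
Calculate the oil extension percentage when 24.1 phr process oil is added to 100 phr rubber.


Oil % = oil / (100 + oil) * 100
= 24.1 / (100 + 24.1) * 100
= 24.1 / 124.1 * 100
= 19.42%

19.42%


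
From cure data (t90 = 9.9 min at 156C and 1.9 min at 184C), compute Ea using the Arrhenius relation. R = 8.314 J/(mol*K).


T1 = 429.15 K, T2 = 457.15 K
1/T1 - 1/T2 = 1.4272e-04
ln(t1/t2) = ln(9.9/1.9) = 1.6507
Ea = 8.314 * 1.6507 / 1.4272e-04 = 96157.4523 J/mol
Ea = 96.16 kJ/mol

96.16 kJ/mol


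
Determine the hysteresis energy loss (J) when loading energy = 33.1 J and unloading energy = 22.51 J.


Hysteresis loss = loading - unloading
= 33.1 - 22.51
= 10.59 J

10.59 J


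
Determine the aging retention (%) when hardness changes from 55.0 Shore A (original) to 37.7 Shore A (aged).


Retention = aged / original * 100
= 37.7 / 55.0 * 100
= 68.5%

68.5%


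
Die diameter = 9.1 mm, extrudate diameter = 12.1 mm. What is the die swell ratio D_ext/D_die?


Die swell ratio = D_extrudate / D_die
= 12.1 / 9.1
= 1.33

Die swell = 1.33


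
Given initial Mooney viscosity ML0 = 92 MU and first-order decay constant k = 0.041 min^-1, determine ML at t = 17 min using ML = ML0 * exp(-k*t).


ML = ML0 * exp(-k * t)
ML = 92 * exp(-0.041 * 17)
ML = 92 * 0.4981
ML = 45.82 MU

45.82 MU


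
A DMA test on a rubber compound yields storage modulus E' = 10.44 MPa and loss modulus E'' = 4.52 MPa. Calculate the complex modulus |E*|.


|E*| = sqrt(E'^2 + E''^2)
= sqrt(10.44^2 + 4.52^2)
= sqrt(108.9936 + 20.4304)
= 11.376 MPa

11.376 MPa


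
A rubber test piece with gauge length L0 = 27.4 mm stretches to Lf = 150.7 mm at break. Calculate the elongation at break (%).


Elongation = (Lf - L0) / L0 * 100
= (150.7 - 27.4) / 27.4 * 100
= 123.3 / 27.4 * 100
= 450.0%

450.0%


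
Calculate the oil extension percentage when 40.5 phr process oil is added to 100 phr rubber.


Oil % = oil / (100 + oil) * 100
= 40.5 / (100 + 40.5) * 100
= 40.5 / 140.5 * 100
= 28.83%

28.83%


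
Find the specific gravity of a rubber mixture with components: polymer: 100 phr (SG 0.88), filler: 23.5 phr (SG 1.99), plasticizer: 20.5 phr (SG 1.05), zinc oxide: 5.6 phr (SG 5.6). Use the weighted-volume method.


Sum of weights = 149.6
Volume contributions:
  polymer: 100/0.88 = 113.6364
  filler: 23.5/1.99 = 11.8090
  plasticizer: 20.5/1.05 = 19.5238
  zinc oxide: 5.6/5.6 = 1.0000
Sum of volumes = 145.9692
SG = 149.6 / 145.9692 = 1.025

SG = 1.025


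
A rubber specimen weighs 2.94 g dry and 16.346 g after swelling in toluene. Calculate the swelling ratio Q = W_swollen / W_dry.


Q = W_swollen / W_dry
Q = 16.346 / 2.94
Q = 5.56

Q = 5.56


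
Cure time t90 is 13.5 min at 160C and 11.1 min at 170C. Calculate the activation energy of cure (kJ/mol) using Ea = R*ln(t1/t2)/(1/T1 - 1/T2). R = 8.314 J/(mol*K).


T1 = 433.15 K, T2 = 443.15 K
1/T1 - 1/T2 = 5.2097e-05
ln(t1/t2) = ln(13.5/11.1) = 0.1957
Ea = 8.314 * 0.1957 / 5.2097e-05 = 31238.4036 J/mol
Ea = 31.24 kJ/mol

31.24 kJ/mol


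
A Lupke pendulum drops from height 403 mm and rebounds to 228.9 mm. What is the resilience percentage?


Resilience = h_rebound / h_drop * 100
= 228.9 / 403 * 100
= 56.8%

56.8%


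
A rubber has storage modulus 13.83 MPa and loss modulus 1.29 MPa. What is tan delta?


tan delta = E'' / E'
= 1.29 / 13.83
= 0.0933

tan delta = 0.0933


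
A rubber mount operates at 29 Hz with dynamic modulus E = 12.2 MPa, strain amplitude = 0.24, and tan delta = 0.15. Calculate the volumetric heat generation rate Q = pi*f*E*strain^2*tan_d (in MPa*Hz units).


Q = pi * f * E * strain^2 * tan_d
= pi * 29 * 12.2 * 0.24^2 * 0.15
= pi * 29 * 12.2 * 0.0576 * 0.15
= 9.6033

Q = 9.6033


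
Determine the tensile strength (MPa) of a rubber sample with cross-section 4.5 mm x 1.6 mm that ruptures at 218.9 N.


Area = width * thickness = 4.5 * 1.6 = 7.2 mm^2
TS = force / area = 218.9 / 7.2 = 30.4 MPa

30.4 MPa


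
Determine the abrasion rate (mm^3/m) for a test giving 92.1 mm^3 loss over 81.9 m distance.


Rate = volume_loss / distance
= 92.1 / 81.9
= 1.125 mm^3/m

1.125 mm^3/m


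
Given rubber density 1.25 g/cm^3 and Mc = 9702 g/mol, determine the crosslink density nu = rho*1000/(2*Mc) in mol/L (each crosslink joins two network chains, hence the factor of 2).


nu = rho * 1000 / (2 * Mc)
nu = 1.25 * 1000 / (2 * 9702)
nu = 1250.0 / 19404
nu = 0.0644 mol/L

0.0644 mol/L


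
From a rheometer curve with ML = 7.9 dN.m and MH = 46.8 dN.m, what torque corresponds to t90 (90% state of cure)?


M90 = ML + 0.9 * (MH - ML)
M90 = 7.9 + 0.9 * (46.8 - 7.9)
M90 = 7.9 + 0.9 * 38.9
M90 = 42.91 dN.m

42.91 dN.m


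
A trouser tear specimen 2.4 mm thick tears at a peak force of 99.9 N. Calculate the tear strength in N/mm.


Tear strength = force / thickness
= 99.9 / 2.4
= 41.63 N/mm

41.63 N/mm


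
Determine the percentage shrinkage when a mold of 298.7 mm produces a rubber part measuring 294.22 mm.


Shrinkage = (mold - part) / mold * 100
= (298.7 - 294.22) / 298.7 * 100
= 4.48 / 298.7 * 100
= 1.5%

1.5%


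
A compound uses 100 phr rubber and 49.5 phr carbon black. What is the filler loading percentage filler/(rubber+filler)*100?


Filler % = filler / (rubber + filler) * 100
= 49.5 / (100 + 49.5) * 100
= 49.5 / 149.5 * 100
= 33.11%

33.11%


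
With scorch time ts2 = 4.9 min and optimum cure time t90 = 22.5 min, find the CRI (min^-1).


CRI = 100 / (t90 - ts2)
= 100 / (22.5 - 4.9)
= 100 / 17.6
= 5.68 min^-1

5.68 min^-1


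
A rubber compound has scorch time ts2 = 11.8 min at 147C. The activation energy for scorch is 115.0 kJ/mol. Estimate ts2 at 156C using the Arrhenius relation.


Convert temperatures: T1 = 147 + 273.15 = 420.15 K, T2 = 156 + 273.15 = 429.15 K
ts2_new = 11.8 * exp(115000 / 8.314 * (1/429.15 - 1/420.15))
1/T2 - 1/T1 = -4.9915e-05
ts2_new = 5.92 min

5.92 min


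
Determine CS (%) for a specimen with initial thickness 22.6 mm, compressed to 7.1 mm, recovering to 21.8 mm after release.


CS = (t0 - recovered) / (t0 - ts) * 100
= (22.6 - 21.8) / (22.6 - 7.1) * 100
= 0.8 / 15.5 * 100
= 5.2%

5.2%


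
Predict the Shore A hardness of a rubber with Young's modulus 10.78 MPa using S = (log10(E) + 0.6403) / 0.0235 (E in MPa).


log10(E) = 0.0235*S - 0.6403  =>  S = (log10(E) + 0.6403) / 0.0235
log10(10.78) = 1.032619
S = (1.032619 + 0.6403) / 0.0235 = 1.672919 / 0.0235
S = 71.2

Shore A = 71.2


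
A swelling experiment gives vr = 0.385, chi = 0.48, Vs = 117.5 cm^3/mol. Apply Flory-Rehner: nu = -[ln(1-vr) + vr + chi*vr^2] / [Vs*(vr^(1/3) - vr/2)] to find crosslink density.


ln(1 - vr) = ln(1 - 0.385) = -0.4861
Numerator = -((-0.4861) + 0.385 + 0.48 * 0.385^2) = 0.0300
Denominator = 117.5 * (0.385^(1/3) - 0.385/2) = 62.8600
nu = 0.0300 / 62.8600 = 4.7701e-04 mol/cm^3

4.7701e-04 mol/cm^3


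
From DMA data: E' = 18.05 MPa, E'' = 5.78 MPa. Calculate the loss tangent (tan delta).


tan delta = E'' / E'
= 5.78 / 18.05
= 0.3202

tan delta = 0.3202


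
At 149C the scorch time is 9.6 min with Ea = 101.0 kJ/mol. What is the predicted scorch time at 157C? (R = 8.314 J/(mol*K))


Convert temperatures: T1 = 149 + 273.15 = 422.15 K, T2 = 157 + 273.15 = 430.15 K
ts2_new = 9.6 * exp(101000 / 8.314 * (1/430.15 - 1/422.15))
1/T2 - 1/T1 = -4.4056e-05
ts2_new = 5.62 min

5.62 min


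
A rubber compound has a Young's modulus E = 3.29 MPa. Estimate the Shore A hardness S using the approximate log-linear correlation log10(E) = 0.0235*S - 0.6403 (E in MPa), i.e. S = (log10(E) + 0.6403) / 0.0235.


log10(E) = 0.0235*S - 0.6403  =>  S = (log10(E) + 0.6403) / 0.0235
log10(3.29) = 0.517196
S = (0.517196 + 0.6403) / 0.0235 = 1.157496 / 0.0235
S = 49.3

Shore A = 49.3


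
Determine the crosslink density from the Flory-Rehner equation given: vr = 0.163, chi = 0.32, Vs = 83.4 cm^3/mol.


ln(1 - vr) = ln(1 - 0.163) = -0.1779
Numerator = -((-0.1779) + 0.163 + 0.32 * 0.163^2) = 0.0064
Denominator = 83.4 * (0.163^(1/3) - 0.163/2) = 38.7606
nu = 0.0064 / 38.7606 = 1.6587e-04 mol/cm^3

1.6587e-04 mol/cm^3


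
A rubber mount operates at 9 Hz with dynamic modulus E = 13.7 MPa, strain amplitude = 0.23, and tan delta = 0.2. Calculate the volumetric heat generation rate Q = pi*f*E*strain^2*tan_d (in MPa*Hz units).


Q = pi * f * E * strain^2 * tan_d
= pi * 9 * 13.7 * 0.23^2 * 0.2
= pi * 9 * 13.7 * 0.0529 * 0.2
= 4.0983

Q = 4.0983


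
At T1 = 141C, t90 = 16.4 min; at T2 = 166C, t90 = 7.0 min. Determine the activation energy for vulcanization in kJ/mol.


T1 = 414.15 K, T2 = 439.15 K
1/T1 - 1/T2 = 1.3746e-04
ln(t1/t2) = ln(16.4/7.0) = 0.8514
Ea = 8.314 * 0.8514 / 1.3746e-04 = 51494.3419 J/mol
Ea = 51.49 kJ/mol

51.49 kJ/mol


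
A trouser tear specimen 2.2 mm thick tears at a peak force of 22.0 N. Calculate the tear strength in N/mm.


Tear strength = force / thickness
= 22.0 / 2.2
= 10.0 N/mm

10.0 N/mm


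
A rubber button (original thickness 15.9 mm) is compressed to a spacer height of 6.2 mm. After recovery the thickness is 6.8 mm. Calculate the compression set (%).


CS = (t0 - recovered) / (t0 - ts) * 100
= (15.9 - 6.8) / (15.9 - 6.2) * 100
= 9.1 / 9.7 * 100
= 93.8%

93.8%


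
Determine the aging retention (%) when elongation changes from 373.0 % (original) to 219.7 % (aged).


Retention = aged / original * 100
= 219.7 / 373.0 * 100
= 58.9%

58.9%


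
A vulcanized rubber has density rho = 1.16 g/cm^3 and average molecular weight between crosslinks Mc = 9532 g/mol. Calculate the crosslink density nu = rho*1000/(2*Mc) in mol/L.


nu = rho * 1000 / (2 * Mc)
nu = 1.16 * 1000 / (2 * 9532)
nu = 1160.0 / 19064
nu = 0.0608 mol/L

0.0608 mol/L


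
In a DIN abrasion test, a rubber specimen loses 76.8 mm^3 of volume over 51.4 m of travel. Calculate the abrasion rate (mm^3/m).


Rate = volume_loss / distance
= 76.8 / 51.4
= 1.494 mm^3/m

1.494 mm^3/m


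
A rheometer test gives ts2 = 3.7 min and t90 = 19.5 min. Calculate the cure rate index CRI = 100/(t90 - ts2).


CRI = 100 / (t90 - ts2)
= 100 / (19.5 - 3.7)
= 100 / 15.8
= 6.33 min^-1

6.33 min^-1


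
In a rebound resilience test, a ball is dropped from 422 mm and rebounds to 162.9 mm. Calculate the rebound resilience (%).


Resilience = h_rebound / h_drop * 100
= 162.9 / 422 * 100
= 38.6%

38.6%


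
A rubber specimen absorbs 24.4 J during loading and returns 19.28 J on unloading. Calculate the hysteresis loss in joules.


Hysteresis loss = loading - unloading
= 24.4 - 19.28
= 5.12 J

5.12 J


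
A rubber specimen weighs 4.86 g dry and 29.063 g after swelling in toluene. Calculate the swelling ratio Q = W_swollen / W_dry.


Q = W_swollen / W_dry
Q = 29.063 / 4.86
Q = 5.98

Q = 5.98


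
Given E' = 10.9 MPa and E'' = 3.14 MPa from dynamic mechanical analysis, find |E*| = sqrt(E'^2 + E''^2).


|E*| = sqrt(E'^2 + E''^2)
= sqrt(10.9^2 + 3.14^2)
= sqrt(118.8100 + 9.8596)
= 11.343 MPa

11.343 MPa


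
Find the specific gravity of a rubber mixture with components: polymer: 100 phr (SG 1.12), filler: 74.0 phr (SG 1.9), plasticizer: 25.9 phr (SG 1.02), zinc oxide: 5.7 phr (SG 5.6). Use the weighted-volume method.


Sum of weights = 205.6
Volume contributions:
  polymer: 100/1.12 = 89.2857
  filler: 74.0/1.9 = 38.9474
  plasticizer: 25.9/1.02 = 25.3922
  zinc oxide: 5.7/5.6 = 1.0179
Sum of volumes = 154.6431
SG = 205.6 / 154.6431 = 1.33

SG = 1.33


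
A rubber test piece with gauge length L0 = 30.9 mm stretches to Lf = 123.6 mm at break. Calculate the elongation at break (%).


Elongation = (Lf - L0) / L0 * 100
= (123.6 - 30.9) / 30.9 * 100
= 92.7 / 30.9 * 100
= 300.0%

300.0%


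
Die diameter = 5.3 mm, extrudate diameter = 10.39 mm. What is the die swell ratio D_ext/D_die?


Die swell ratio = D_extrudate / D_die
= 10.39 / 5.3
= 1.96

Die swell = 1.96


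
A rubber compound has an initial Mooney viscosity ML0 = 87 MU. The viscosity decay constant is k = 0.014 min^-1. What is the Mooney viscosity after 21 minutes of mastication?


ML = ML0 * exp(-k * t)
ML = 87 * exp(-0.014 * 21)
ML = 87 * 0.7453
ML = 64.84 MU

64.84 MU


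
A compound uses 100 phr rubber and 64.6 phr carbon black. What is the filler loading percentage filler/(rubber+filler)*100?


Filler % = filler / (rubber + filler) * 100
= 64.6 / (100 + 64.6) * 100
= 64.6 / 164.6 * 100
= 39.25%

39.25%


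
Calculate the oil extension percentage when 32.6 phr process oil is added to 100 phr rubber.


Oil % = oil / (100 + oil) * 100
= 32.6 / (100 + 32.6) * 100
= 32.6 / 132.6 * 100
= 24.59%

24.59%


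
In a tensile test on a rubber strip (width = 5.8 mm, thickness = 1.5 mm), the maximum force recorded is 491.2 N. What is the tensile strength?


Area = width * thickness = 5.8 * 1.5 = 8.7 mm^2
TS = force / area = 491.2 / 8.7 = 56.46 MPa

56.46 MPa


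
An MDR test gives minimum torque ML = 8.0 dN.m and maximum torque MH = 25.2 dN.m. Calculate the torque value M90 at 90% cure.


M90 = ML + 0.9 * (MH - ML)
M90 = 8.0 + 0.9 * (25.2 - 8.0)
M90 = 8.0 + 0.9 * 17.2
M90 = 23.48 dN.m

23.48 dN.m
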